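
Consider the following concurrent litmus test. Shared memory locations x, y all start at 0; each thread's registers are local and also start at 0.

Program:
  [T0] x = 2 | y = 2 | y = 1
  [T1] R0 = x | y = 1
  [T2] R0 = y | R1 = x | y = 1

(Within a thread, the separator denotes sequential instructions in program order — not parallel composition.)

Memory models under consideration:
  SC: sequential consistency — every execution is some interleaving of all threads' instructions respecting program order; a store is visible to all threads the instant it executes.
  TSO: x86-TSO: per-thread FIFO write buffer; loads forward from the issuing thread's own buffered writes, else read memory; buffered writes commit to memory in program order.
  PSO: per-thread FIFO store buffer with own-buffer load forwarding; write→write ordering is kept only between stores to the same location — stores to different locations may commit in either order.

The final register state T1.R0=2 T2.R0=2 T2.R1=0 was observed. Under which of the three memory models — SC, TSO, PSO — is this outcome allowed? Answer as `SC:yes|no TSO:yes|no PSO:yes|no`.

outcome vector order: (T1.R0,T2.R0,T2.R1)
SC (9): (0,0,0), (0,0,2), (0,1,0), (0,1,2), (0,2,2), (2,0,0), (2,0,2), (2,1,2), (2,2,2)
TSO (9): (0,0,0), (0,0,2), (0,1,0), (0,1,2), (0,2,2), (2,0,0), (2,0,2), (2,1,2), (2,2,2)
PSO (12): (0,0,0), (0,0,2), (0,1,0), (0,1,2), (0,2,0), (0,2,2), (2,0,0), (2,0,2), (2,1,0), (2,1,2), (2,2,0), (2,2,2)
target (2,2,0) ∈ {PSO}

SC:no TSO:no PSO:yes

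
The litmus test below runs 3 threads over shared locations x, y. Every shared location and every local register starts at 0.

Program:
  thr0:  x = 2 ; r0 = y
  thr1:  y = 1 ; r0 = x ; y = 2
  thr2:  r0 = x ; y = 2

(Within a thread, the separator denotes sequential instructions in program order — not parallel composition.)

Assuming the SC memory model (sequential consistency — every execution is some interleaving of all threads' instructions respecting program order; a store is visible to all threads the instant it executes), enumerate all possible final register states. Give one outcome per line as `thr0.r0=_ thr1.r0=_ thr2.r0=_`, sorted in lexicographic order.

outcome vector order: (thr0.r0,thr1.r0,thr2.r0)
|SC outcomes| = 10

thr0.r0=0 thr1.r0=2 thr2.r0=0
thr0.r0=0 thr1.r0=2 thr2.r0=2
thr0.r0=1 thr1.r0=0 thr2.r0=0
thr0.r0=1 thr1.r0=0 thr2.r0=2
thr0.r0=1 thr1.r0=2 thr2.r0=0
thr0.r0=1 thr1.r0=2 thr2.r0=2
thr0.r0=2 thr1.r0=0 thr2.r0=0
thr0.r0=2 thr1.r0=0 thr2.r0=2
thr0.r0=2 thr1.r0=2 thr2.r0=0
thr0.r0=2 thr1.r0=2 thr2.r0=2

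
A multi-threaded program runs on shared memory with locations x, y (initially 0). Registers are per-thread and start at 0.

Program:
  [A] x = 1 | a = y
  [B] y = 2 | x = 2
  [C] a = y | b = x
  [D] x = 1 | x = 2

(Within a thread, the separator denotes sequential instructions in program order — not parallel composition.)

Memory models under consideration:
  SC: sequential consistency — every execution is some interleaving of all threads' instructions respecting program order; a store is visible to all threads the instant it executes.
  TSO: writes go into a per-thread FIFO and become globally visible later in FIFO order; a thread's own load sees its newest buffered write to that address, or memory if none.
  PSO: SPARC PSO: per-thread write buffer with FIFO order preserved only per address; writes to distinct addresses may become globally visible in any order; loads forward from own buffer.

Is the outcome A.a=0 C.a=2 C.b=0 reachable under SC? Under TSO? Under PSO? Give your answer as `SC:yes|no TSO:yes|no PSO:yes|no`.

outcome vector order: (A.a,C.a,C.b)
under SC → (0,0,0), (0,0,1), (0,0,2), (0,2,1), (0,2,2), (2,0,0), (2,0,1), (2,0,2), (2,2,0), (2,2,1), (2,2,2)
under TSO → (0,0,0), (0,0,1), (0,0,2), (0,2,0), (0,2,1), (0,2,2), (2,0,0), (2,0,1), (2,0,2), (2,2,0), (2,2,1), (2,2,2)
under PSO → (0,0,0), (0,0,1), (0,0,2), (0,2,0), (0,2,1), (0,2,2), (2,0,0), (2,0,1), (2,0,2), (2,2,0), (2,2,1), (2,2,2)
target (0,2,0) ∈ {TSO,PSO}

SC:no TSO:yes PSO:yes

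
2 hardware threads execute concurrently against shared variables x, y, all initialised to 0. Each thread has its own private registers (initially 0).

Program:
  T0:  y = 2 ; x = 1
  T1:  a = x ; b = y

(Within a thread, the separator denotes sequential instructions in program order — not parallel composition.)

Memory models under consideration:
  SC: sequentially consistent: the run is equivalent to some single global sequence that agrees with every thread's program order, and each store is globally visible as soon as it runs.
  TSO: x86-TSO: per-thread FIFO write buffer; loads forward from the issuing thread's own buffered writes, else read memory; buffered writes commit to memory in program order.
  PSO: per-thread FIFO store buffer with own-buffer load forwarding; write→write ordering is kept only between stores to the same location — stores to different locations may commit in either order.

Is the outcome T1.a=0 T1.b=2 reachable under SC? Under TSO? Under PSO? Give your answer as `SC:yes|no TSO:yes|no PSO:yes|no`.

outcome vector order: (T1.a,T1.b)
under SC → 00 02 12
under TSO → 00 02 12
under PSO → 00 02 10 12
target 02 ∈ {SC,TSO,PSO}

SC:yes TSO:yes PSO:yes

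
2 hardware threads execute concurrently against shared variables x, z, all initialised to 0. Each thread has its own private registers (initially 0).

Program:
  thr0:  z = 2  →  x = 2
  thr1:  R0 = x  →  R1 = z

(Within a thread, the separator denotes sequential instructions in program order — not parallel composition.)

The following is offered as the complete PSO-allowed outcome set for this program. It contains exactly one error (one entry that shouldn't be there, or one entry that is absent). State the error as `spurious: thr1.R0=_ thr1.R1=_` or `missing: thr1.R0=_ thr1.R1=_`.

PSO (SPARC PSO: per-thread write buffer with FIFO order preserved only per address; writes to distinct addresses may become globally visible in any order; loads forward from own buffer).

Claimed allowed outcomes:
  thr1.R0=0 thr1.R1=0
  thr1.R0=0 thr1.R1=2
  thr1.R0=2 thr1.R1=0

outcome vector order: (thr1.R0,thr1.R1)
PSO: 4 outcomes — {(0,0) (0,2) (2,0) (2,2)}
PSO∖claimed = {(2,2)}

missing: thr1.R0=2 thr1.R1=2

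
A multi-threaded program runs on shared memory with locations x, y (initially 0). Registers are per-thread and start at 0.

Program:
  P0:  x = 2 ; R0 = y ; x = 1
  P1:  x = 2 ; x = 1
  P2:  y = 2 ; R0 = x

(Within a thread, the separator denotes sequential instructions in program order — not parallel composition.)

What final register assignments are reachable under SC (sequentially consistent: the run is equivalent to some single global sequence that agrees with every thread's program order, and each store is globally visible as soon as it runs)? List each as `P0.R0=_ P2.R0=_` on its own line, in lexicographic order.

P0.R0=0 P2.R0=1
P0.R0=0 P2.R0=2
P0.R0=2 P2.R0=0
P0.R0=2 P2.R0=1
P0.R0=2 P2.R0=2

outcome vector order: (P0.R0,P2.R0)
|SC outcomes| = 5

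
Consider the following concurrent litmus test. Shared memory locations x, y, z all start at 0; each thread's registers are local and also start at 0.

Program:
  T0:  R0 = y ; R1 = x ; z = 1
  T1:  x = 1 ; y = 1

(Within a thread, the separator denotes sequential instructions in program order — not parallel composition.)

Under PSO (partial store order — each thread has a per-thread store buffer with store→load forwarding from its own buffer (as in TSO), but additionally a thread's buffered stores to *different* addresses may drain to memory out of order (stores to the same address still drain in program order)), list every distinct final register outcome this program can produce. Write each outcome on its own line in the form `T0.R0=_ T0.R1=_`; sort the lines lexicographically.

outcome vector order: (T0.R0,T0.R1)
|PSO outcomes| = 4

T0.R0=0 T0.R1=0
T0.R0=0 T0.R1=1
T0.R0=1 T0.R1=0
T0.R0=1 T0.R1=1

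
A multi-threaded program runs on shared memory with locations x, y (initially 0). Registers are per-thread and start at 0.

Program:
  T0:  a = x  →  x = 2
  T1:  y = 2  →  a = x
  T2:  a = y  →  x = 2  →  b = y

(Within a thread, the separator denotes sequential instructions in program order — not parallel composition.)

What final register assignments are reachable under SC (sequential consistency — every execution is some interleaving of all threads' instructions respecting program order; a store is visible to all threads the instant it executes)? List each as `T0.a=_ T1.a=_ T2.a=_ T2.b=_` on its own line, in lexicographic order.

T0.a=0 T1.a=0 T2.a=0 T2.b=2
T0.a=0 T1.a=0 T2.a=2 T2.b=2
T0.a=0 T1.a=2 T2.a=0 T2.b=0
T0.a=0 T1.a=2 T2.a=0 T2.b=2
T0.a=0 T1.a=2 T2.a=2 T2.b=2
T0.a=2 T1.a=0 T2.a=0 T2.b=2
T0.a=2 T1.a=0 T2.a=2 T2.b=2
T0.a=2 T1.a=2 T2.a=0 T2.b=0
T0.a=2 T1.a=2 T2.a=0 T2.b=2
T0.a=2 T1.a=2 T2.a=2 T2.b=2

outcome vector order: (T0.a,T1.a,T2.a,T2.b)
|SC outcomes| = 10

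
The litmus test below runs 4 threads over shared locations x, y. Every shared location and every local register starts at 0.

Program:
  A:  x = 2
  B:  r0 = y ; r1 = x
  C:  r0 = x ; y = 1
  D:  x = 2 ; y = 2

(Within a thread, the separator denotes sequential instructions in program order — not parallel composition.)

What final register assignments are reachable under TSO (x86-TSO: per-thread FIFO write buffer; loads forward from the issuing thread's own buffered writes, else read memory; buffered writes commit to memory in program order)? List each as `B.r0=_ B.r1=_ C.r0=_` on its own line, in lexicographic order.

B.r0=0 B.r1=0 C.r0=0
B.r0=0 B.r1=0 C.r0=2
B.r0=0 B.r1=2 C.r0=0
B.r0=0 B.r1=2 C.r0=2
B.r0=1 B.r1=0 C.r0=0
B.r0=1 B.r1=2 C.r0=0
B.r0=1 B.r1=2 C.r0=2
B.r0=2 B.r1=2 C.r0=0
B.r0=2 B.r1=2 C.r0=2

outcome vector order: (B.r0,B.r1,C.r0)
|TSO outcomes| = 9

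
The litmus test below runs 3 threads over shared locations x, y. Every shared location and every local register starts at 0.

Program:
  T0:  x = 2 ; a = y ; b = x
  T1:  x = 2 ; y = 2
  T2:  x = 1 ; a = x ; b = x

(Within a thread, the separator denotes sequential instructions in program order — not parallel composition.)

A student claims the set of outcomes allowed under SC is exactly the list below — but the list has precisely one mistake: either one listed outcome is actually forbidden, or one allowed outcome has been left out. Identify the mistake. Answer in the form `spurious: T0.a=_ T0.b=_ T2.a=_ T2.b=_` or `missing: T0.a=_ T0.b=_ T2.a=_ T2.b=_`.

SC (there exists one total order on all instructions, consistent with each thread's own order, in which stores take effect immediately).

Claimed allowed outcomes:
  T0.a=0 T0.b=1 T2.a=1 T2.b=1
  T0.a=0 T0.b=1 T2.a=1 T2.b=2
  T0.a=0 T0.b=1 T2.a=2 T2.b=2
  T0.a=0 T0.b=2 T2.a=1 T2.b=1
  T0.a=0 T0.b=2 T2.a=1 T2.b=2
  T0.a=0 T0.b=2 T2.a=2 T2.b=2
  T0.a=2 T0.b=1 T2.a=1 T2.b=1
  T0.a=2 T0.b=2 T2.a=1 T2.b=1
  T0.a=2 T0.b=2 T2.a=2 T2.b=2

missing: T0.a=2 T0.b=2 T2.a=1 T2.b=2

outcome vector order: (T0.a,T0.b,T2.a,T2.b)
[SC] allowed = {(0,1,1,1); (0,1,1,2); (0,1,2,2); (0,2,1,1); (0,2,1,2); (0,2,2,2); (2,1,1,1); (2,2,1,1); (2,2,1,2); (2,2,2,2)}
SC∖claimed = {(2,2,1,2)}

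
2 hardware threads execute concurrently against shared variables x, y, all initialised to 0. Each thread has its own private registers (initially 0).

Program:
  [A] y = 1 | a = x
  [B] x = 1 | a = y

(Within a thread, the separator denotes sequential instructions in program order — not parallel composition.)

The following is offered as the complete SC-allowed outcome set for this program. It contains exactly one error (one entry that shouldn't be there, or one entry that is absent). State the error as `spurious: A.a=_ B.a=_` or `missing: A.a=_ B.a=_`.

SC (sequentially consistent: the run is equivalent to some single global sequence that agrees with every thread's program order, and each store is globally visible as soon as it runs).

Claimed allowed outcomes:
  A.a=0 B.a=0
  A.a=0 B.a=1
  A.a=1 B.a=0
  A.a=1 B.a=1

outcome vector order: (A.a,B.a)
[SC] allowed = {0/1, 1/0, 1/1}
claimed∖SC = {0/0}

spurious: A.a=0 B.a=0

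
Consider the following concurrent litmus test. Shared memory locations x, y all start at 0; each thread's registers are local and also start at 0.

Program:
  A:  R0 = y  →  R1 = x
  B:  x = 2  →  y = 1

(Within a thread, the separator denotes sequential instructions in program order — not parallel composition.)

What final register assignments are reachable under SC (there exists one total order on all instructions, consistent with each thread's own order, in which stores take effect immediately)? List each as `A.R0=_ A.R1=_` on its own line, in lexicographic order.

A.R0=0 A.R1=0
A.R0=0 A.R1=2
A.R0=1 A.R1=2

outcome vector order: (A.R0,A.R1)
|SC outcomes| = 3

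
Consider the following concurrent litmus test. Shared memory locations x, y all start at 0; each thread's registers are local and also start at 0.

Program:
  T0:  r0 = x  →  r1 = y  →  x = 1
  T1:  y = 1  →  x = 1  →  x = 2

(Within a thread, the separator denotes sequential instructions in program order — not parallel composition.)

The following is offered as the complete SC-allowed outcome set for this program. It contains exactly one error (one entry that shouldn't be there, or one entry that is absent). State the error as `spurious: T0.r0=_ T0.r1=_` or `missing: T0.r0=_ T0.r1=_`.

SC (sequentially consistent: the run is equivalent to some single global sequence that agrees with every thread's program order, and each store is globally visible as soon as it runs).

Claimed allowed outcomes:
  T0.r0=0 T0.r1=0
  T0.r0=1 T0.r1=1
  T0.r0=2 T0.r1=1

outcome vector order: (T0.r0,T0.r1)
SC: 4 outcomes — {00, 01, 11, 21}
SC∖claimed = {01}

missing: T0.r0=0 T0.r1=1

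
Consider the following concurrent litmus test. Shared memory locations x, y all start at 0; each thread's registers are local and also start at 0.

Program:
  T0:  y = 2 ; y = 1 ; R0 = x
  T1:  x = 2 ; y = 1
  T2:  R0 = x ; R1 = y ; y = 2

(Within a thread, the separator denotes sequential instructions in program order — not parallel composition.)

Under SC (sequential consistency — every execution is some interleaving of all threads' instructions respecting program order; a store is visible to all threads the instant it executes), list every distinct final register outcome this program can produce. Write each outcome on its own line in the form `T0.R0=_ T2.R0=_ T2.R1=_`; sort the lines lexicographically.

T0.R0=0 T2.R0=0 T2.R1=0
T0.R0=0 T2.R0=0 T2.R1=1
T0.R0=0 T2.R0=0 T2.R1=2
T0.R0=0 T2.R0=2 T2.R1=1
T0.R0=2 T2.R0=0 T2.R1=0
T0.R0=2 T2.R0=0 T2.R1=1
T0.R0=2 T2.R0=0 T2.R1=2
T0.R0=2 T2.R0=2 T2.R1=0
T0.R0=2 T2.R0=2 T2.R1=1
T0.R0=2 T2.R0=2 T2.R1=2

outcome vector order: (T0.R0,T2.R0,T2.R1)
|SC outcomes| = 10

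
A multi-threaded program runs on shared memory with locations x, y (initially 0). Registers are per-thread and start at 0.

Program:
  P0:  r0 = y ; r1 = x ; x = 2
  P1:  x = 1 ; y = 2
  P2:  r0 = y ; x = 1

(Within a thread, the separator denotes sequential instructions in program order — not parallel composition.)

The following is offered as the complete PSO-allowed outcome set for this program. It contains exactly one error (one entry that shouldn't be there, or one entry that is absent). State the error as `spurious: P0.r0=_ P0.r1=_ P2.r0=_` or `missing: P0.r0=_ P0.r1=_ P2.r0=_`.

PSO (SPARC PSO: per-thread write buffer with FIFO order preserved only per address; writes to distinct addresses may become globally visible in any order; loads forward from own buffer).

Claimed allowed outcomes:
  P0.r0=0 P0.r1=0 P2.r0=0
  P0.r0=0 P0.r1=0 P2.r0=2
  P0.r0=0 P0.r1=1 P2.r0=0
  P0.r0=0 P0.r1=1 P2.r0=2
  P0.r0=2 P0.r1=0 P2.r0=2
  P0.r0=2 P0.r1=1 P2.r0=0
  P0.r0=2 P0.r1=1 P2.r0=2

missing: P0.r0=2 P0.r1=0 P2.r0=0

outcome vector order: (P0.r0,P0.r1,P2.r0)
PSO: 8 outcomes — {0/0/0, 0/0/2, 0/1/0, 0/1/2, 2/0/0, 2/0/2, 2/1/0, 2/1/2}
PSO∖claimed = {2/0/0}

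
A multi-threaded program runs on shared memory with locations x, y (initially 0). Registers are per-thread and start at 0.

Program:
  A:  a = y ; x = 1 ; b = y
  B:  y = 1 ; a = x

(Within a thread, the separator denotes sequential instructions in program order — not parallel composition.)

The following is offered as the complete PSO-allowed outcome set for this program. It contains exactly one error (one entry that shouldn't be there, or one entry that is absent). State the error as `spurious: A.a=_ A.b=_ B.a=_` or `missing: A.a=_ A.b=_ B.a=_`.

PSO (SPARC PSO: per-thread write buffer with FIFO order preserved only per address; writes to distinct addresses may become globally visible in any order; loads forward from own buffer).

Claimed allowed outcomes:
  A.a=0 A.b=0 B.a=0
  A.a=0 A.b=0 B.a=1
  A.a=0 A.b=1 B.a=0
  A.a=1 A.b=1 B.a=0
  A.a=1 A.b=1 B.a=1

outcome vector order: (A.a,A.b,B.a)
under PSO → 0/0/0, 0/0/1, 0/1/0, 0/1/1, 1/1/0, 1/1/1
PSO∖claimed = {0/1/1}

missing: A.a=0 A.b=1 B.a=1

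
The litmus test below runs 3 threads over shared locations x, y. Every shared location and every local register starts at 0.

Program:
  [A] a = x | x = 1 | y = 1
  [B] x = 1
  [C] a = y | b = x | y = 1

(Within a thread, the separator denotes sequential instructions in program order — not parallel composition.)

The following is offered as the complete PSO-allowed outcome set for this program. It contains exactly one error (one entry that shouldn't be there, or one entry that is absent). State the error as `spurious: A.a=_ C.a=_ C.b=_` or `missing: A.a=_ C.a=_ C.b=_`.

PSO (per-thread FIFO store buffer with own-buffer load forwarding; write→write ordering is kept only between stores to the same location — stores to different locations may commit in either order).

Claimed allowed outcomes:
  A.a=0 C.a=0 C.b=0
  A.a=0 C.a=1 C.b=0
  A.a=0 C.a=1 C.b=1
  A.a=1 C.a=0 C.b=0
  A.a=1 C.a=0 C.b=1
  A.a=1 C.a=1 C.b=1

outcome vector order: (A.a,C.a,C.b)
under PSO → (0,0,0), (0,0,1), (0,1,0), (0,1,1), (1,0,0), (1,0,1), (1,1,1)
PSO∖claimed = {(0,0,1)}

missing: A.a=0 C.a=0 C.b=1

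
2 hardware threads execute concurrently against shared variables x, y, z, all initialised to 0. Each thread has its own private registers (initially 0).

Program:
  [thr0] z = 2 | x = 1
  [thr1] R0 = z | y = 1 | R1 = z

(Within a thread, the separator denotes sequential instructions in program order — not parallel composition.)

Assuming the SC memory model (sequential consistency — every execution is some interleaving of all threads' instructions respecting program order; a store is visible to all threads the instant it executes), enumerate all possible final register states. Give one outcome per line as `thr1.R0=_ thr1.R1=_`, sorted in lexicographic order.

outcome vector order: (thr1.R0,thr1.R1)
|SC outcomes| = 3

thr1.R0=0 thr1.R1=0
thr1.R0=0 thr1.R1=2
thr1.R0=2 thr1.R1=2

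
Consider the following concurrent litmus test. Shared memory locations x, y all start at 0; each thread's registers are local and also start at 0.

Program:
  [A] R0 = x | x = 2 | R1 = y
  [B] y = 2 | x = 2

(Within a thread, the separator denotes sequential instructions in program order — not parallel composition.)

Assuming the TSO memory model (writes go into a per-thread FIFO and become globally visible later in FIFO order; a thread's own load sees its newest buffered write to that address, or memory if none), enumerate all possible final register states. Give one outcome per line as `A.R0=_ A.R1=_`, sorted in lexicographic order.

A.R0=0 A.R1=0
A.R0=0 A.R1=2
A.R0=2 A.R1=2

outcome vector order: (A.R0,A.R1)
|TSO outcomes| = 3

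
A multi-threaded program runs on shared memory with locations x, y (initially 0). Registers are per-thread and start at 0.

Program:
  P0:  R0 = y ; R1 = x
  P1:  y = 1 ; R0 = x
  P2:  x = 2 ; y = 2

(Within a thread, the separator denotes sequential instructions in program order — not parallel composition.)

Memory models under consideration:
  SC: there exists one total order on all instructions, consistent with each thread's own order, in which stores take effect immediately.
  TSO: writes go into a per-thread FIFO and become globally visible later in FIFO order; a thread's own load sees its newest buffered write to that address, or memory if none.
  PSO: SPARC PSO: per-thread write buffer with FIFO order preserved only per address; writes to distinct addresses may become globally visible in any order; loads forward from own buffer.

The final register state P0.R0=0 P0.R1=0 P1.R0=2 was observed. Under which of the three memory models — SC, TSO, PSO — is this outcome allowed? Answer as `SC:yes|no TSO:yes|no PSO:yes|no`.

SC:yes TSO:yes PSO:yes

outcome vector order: (P0.R0,P0.R1,P1.R0)
SC: 10 outcomes — {<0 0 0>; <0 0 2>; <0 2 0>; <0 2 2>; <1 0 0>; <1 0 2>; <1 2 0>; <1 2 2>; <2 2 0>; <2 2 2>}
TSO: 10 outcomes — {<0 0 0>; <0 0 2>; <0 2 0>; <0 2 2>; <1 0 0>; <1 0 2>; <1 2 0>; <1 2 2>; <2 2 0>; <2 2 2>}
PSO: 12 outcomes — {<0 0 0>; <0 0 2>; <0 2 0>; <0 2 2>; <1 0 0>; <1 0 2>; <1 2 0>; <1 2 2>; <2 0 0>; <2 0 2>; <2 2 0>; <2 2 2>}
target <0 0 2> ∈ {SC,TSO,PSO}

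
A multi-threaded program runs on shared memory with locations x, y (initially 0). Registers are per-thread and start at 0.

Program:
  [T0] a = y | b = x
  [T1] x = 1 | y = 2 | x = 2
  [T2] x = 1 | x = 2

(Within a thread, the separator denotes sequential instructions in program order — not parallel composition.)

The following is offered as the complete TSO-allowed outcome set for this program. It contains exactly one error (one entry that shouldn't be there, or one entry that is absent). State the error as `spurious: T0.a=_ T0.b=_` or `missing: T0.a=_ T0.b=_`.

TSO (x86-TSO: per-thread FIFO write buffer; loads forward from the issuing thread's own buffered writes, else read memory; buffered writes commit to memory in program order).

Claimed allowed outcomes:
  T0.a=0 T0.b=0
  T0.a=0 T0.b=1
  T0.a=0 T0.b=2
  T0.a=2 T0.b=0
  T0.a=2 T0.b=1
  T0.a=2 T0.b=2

outcome vector order: (T0.a,T0.b)
TSO: 5 outcomes — {0/0; 0/1; 0/2; 2/1; 2/2}
claimed∖TSO = {2/0}

spurious: T0.a=2 T0.b=0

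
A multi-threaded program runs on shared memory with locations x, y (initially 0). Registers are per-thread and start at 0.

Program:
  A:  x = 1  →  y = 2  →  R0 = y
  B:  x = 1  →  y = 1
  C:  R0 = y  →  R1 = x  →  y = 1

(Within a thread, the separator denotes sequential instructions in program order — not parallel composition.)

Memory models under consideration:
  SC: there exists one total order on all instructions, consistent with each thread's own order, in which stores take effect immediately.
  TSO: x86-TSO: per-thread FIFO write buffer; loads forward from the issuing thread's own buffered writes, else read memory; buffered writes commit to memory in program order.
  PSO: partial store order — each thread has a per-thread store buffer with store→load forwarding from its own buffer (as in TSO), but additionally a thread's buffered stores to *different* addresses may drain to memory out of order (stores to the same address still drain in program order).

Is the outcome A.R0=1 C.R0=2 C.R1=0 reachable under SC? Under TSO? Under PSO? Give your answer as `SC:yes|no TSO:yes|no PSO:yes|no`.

outcome vector order: (A.R0,C.R0,C.R1)
SC (8): (1,0,0) (1,0,1) (1,1,1) (1,2,1) (2,0,0) (2,0,1) (2,1,1) (2,2,1)
TSO (8): (1,0,0) (1,0,1) (1,1,1) (1,2,1) (2,0,0) (2,0,1) (2,1,1) (2,2,1)
PSO (12): (1,0,0) (1,0,1) (1,1,0) (1,1,1) (1,2,0) (1,2,1) (2,0,0) (2,0,1) (2,1,0) (2,1,1) (2,2,0) (2,2,1)
target (1,2,0) ∈ {PSO}

SC:no TSO:no PSO:yes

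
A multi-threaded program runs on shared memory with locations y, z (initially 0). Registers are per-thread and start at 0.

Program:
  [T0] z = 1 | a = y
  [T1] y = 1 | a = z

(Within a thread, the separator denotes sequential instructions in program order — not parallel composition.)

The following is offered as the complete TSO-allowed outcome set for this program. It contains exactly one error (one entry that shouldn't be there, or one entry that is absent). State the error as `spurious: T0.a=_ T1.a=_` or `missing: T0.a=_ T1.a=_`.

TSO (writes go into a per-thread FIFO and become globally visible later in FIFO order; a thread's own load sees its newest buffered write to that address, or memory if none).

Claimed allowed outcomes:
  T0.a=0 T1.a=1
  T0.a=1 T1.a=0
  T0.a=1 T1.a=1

missing: T0.a=0 T1.a=0

outcome vector order: (T0.a,T1.a)
TSO: 4 outcomes — {00 01 10 11}
TSO∖claimed = {00}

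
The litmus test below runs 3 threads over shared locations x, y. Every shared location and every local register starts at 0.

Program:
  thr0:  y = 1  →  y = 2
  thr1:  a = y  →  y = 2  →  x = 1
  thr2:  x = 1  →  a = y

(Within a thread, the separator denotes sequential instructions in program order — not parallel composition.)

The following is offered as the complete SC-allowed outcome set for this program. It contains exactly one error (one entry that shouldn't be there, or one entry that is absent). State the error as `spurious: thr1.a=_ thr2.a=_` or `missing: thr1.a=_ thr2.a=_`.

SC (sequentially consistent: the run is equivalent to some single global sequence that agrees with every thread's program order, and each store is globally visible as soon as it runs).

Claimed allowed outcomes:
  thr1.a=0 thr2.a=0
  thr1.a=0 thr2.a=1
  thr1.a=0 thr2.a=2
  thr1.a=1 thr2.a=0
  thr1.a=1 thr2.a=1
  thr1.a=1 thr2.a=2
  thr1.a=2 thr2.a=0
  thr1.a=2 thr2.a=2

missing: thr1.a=2 thr2.a=1

outcome vector order: (thr1.a,thr2.a)
SC: 9 outcomes — {<0 0>; <0 1>; <0 2>; <1 0>; <1 1>; <1 2>; <2 0>; <2 1>; <2 2>}
SC∖claimed = {<2 1>}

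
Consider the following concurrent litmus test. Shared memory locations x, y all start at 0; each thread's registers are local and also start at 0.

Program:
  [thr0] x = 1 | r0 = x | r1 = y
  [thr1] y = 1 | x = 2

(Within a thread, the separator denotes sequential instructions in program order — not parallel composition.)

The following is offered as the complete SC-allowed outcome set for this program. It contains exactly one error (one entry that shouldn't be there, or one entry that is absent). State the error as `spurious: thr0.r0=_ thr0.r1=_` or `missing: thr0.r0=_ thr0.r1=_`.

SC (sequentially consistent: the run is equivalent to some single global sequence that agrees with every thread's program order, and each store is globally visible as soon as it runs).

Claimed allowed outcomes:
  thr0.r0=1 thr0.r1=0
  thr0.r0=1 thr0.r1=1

outcome vector order: (thr0.r0,thr0.r1)
SC: 3 outcomes — {1/0 1/1 2/1}
SC∖claimed = {2/1}

missing: thr0.r0=2 thr0.r1=1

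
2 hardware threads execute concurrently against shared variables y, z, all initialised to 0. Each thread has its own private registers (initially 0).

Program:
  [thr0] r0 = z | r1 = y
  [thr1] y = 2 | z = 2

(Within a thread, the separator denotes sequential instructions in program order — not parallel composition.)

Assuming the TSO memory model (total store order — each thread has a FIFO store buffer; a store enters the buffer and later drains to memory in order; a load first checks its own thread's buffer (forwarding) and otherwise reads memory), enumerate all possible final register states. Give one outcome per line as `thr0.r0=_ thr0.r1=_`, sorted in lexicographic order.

thr0.r0=0 thr0.r1=0
thr0.r0=0 thr0.r1=2
thr0.r0=2 thr0.r1=2

outcome vector order: (thr0.r0,thr0.r1)
|TSO outcomes| = 3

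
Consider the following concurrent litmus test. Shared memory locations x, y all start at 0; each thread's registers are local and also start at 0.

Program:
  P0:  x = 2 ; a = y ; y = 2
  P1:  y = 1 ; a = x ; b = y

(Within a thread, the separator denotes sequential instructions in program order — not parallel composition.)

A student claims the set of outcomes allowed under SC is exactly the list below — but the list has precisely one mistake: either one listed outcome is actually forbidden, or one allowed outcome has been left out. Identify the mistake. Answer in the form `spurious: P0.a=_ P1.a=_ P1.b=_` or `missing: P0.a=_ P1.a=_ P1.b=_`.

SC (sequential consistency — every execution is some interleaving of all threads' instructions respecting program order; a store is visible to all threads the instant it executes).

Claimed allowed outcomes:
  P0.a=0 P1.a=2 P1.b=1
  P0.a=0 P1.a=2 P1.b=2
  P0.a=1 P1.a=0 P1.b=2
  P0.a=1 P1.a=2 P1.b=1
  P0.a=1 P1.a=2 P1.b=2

missing: P0.a=1 P1.a=0 P1.b=1

outcome vector order: (P0.a,P1.a,P1.b)
under SC → 021, 022, 101, 102, 121, 122
SC∖claimed = {101}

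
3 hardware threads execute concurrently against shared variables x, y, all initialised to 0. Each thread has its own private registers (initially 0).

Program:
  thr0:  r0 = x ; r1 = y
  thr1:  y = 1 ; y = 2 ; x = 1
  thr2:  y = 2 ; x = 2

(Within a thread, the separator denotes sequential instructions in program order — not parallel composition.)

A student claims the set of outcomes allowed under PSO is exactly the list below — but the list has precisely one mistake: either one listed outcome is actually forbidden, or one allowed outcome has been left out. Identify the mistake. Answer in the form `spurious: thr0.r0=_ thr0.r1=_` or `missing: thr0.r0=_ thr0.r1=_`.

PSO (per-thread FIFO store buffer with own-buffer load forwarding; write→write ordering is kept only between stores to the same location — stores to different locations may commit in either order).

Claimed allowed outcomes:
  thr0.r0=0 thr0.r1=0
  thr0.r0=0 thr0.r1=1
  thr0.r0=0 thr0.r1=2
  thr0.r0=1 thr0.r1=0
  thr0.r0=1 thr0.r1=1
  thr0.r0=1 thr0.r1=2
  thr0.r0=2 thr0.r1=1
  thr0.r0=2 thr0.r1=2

missing: thr0.r0=2 thr0.r1=0

outcome vector order: (thr0.r0,thr0.r1)
[PSO] allowed = {(0,0) (0,1) (0,2) (1,0) (1,1) (1,2) (2,0) (2,1) (2,2)}
PSO∖claimed = {(2,0)}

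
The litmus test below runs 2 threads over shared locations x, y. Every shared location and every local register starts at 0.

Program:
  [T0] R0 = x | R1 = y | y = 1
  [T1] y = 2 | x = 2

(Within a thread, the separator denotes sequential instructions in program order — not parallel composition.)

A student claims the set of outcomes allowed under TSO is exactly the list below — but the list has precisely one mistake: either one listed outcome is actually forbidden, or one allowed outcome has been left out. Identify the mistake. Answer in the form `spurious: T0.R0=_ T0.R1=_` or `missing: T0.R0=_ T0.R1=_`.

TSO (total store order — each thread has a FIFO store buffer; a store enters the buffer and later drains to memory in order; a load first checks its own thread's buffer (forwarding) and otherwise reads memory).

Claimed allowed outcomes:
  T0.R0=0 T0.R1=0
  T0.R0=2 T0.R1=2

missing: T0.R0=0 T0.R1=2

outcome vector order: (T0.R0,T0.R1)
[TSO] allowed = {00 02 22}
TSO∖claimed = {02}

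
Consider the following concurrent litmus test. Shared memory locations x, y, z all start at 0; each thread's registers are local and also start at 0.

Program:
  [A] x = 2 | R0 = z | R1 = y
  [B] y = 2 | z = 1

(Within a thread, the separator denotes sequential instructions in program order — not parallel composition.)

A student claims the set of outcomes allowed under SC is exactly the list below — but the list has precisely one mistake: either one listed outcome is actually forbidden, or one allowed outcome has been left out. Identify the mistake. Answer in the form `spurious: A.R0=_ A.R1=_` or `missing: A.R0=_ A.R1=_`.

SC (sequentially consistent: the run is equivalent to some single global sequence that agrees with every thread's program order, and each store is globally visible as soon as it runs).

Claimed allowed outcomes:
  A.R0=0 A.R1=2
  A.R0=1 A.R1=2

outcome vector order: (A.R0,A.R1)
SC: 3 outcomes — {(0,0) (0,2) (1,2)}
SC∖claimed = {(0,0)}

missing: A.R0=0 A.R1=0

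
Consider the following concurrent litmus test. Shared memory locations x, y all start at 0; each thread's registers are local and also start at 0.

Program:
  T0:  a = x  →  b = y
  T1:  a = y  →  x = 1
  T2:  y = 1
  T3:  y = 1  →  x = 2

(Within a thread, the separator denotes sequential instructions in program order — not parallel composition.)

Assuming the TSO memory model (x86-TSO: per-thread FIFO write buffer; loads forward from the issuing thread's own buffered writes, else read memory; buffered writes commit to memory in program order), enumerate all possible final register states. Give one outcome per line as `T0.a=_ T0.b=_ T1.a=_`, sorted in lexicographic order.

outcome vector order: (T0.a,T0.b,T1.a)
|TSO outcomes| = 9

T0.a=0 T0.b=0 T1.a=0
T0.a=0 T0.b=0 T1.a=1
T0.a=0 T0.b=1 T1.a=0
T0.a=0 T0.b=1 T1.a=1
T0.a=1 T0.b=0 T1.a=0
T0.a=1 T0.b=1 T1.a=0
T0.a=1 T0.b=1 T1.a=1
T0.a=2 T0.b=1 T1.a=0
T0.a=2 T0.b=1 T1.a=1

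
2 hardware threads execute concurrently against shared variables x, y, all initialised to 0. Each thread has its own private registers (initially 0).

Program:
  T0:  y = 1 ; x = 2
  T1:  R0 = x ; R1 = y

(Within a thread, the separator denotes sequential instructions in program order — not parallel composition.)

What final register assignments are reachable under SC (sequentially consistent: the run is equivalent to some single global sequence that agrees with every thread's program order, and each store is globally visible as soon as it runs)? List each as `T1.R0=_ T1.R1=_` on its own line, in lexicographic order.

T1.R0=0 T1.R1=0
T1.R0=0 T1.R1=1
T1.R0=2 T1.R1=1

outcome vector order: (T1.R0,T1.R1)
|SC outcomes| = 3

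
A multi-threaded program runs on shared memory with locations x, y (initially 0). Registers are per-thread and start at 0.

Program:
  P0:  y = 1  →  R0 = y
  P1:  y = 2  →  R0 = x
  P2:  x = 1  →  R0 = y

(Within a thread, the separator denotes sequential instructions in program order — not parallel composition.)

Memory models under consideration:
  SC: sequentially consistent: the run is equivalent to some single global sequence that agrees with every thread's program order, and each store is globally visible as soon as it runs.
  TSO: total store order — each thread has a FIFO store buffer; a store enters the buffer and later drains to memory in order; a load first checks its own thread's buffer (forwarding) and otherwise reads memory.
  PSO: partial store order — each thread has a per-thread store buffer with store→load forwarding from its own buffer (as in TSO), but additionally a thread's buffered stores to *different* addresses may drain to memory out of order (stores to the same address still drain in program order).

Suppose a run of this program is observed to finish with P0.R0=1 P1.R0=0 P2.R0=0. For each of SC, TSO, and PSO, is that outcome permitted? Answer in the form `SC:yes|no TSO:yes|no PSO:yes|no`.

SC:no TSO:yes PSO:yes

outcome vector order: (P0.R0,P1.R0,P2.R0)
SC: 9 outcomes — {1/0/1 1/0/2 1/1/0 1/1/1 1/1/2 2/0/2 2/1/0 2/1/1 2/1/2}
TSO: 12 outcomes — {1/0/0 1/0/1 1/0/2 1/1/0 1/1/1 1/1/2 2/0/0 2/0/1 2/0/2 2/1/0 2/1/1 2/1/2}
PSO: 12 outcomes — {1/0/0 1/0/1 1/0/2 1/1/0 1/1/1 1/1/2 2/0/0 2/0/1 2/0/2 2/1/0 2/1/1 2/1/2}
target 1/0/0 ∈ {TSO,PSO}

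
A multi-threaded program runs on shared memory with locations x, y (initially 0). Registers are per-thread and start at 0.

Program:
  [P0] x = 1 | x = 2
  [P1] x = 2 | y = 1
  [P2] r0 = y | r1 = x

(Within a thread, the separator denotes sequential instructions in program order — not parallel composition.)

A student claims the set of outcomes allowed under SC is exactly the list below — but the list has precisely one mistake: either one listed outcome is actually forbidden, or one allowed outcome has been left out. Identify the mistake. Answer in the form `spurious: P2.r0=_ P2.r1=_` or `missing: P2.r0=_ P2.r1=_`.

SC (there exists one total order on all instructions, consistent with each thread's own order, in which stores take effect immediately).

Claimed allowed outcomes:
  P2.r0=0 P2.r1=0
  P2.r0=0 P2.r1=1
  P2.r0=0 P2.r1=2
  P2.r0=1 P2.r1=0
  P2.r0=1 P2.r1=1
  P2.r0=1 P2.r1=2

spurious: P2.r0=1 P2.r1=0

outcome vector order: (P2.r0,P2.r1)
SC: 5 outcomes — {0/0 0/1 0/2 1/1 1/2}
claimed∖SC = {1/0}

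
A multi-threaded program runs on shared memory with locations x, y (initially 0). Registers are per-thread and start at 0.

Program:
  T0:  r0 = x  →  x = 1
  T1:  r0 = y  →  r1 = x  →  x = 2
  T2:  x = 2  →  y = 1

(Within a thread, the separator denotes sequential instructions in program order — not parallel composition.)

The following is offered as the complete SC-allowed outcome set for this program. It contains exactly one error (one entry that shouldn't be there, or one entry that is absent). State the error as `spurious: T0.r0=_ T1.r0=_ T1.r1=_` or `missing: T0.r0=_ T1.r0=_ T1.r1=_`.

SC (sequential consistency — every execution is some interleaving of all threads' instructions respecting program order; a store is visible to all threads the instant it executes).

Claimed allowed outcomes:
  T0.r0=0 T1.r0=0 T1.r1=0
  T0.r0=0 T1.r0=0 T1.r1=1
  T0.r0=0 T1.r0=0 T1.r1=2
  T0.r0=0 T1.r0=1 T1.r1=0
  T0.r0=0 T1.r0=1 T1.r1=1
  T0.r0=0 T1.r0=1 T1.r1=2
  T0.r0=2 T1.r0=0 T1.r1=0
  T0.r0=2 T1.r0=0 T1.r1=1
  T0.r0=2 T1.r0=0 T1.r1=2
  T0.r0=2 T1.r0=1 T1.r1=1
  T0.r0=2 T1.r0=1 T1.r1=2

outcome vector order: (T0.r0,T1.r0,T1.r1)
under SC → (0,0,0), (0,0,1), (0,0,2), (0,1,1), (0,1,2), (2,0,0), (2,0,1), (2,0,2), (2,1,1), (2,1,2)
claimed∖SC = {(0,1,0)}

spurious: T0.r0=0 T1.r0=1 T1.r1=0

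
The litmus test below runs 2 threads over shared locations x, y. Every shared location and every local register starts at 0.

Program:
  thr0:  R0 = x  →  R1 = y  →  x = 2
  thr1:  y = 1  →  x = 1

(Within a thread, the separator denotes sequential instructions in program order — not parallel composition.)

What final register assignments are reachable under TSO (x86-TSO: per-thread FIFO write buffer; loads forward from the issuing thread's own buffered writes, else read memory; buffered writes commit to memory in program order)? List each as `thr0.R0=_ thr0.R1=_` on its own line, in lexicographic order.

thr0.R0=0 thr0.R1=0
thr0.R0=0 thr0.R1=1
thr0.R0=1 thr0.R1=1

outcome vector order: (thr0.R0,thr0.R1)
|TSO outcomes| = 3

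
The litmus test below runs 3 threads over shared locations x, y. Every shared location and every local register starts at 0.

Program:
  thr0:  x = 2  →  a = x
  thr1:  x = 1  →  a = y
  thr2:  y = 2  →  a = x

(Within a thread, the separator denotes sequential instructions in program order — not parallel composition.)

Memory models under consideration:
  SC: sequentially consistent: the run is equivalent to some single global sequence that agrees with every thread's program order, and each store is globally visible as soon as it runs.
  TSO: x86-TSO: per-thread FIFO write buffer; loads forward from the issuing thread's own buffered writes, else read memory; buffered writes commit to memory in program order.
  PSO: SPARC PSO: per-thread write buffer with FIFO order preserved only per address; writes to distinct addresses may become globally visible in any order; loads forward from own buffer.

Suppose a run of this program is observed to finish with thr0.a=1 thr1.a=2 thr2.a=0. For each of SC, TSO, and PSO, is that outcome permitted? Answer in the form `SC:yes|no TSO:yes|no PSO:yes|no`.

SC:yes TSO:yes PSO:yes

outcome vector order: (thr0.a,thr1.a,thr2.a)
SC: 9 outcomes — {101; 120; 121; 122; 201; 202; 220; 221; 222}
TSO: 12 outcomes — {100; 101; 102; 120; 121; 122; 200; 201; 202; 220; 221; 222}
PSO: 12 outcomes — {100; 101; 102; 120; 121; 122; 200; 201; 202; 220; 221; 222}
target 120 ∈ {SC,TSO,PSO}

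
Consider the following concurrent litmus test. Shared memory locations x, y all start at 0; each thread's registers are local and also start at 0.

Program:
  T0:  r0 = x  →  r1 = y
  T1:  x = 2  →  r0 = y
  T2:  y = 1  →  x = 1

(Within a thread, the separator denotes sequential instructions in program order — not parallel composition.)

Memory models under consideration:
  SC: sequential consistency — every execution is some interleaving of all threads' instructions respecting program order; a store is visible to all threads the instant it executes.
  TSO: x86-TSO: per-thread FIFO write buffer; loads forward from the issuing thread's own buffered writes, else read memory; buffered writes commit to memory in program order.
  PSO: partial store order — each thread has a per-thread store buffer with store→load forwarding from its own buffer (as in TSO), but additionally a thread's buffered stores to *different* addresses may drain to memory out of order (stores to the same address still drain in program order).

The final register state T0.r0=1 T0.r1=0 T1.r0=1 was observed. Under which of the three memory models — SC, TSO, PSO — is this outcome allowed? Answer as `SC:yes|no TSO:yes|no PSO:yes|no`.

outcome vector order: (T0.r0,T0.r1,T1.r0)
[SC] allowed = {<0 0 0>; <0 0 1>; <0 1 0>; <0 1 1>; <1 1 0>; <1 1 1>; <2 0 0>; <2 0 1>; <2 1 0>; <2 1 1>}
[TSO] allowed = {<0 0 0>; <0 0 1>; <0 1 0>; <0 1 1>; <1 1 0>; <1 1 1>; <2 0 0>; <2 0 1>; <2 1 0>; <2 1 1>}
[PSO] allowed = {<0 0 0>; <0 0 1>; <0 1 0>; <0 1 1>; <1 0 0>; <1 0 1>; <1 1 0>; <1 1 1>; <2 0 0>; <2 0 1>; <2 1 0>; <2 1 1>}
target <1 0 1> ∈ {PSO}

SC:no TSO:no PSO:yes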